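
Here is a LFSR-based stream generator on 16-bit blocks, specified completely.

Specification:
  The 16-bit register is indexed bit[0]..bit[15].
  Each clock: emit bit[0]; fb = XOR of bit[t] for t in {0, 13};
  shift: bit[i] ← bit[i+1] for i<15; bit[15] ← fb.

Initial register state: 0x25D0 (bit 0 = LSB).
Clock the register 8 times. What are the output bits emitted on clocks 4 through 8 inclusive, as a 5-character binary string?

01011

reg_0 = 0x25D0
clock 1: out=0, reg = 0x92E8
clock 2: out=0, reg = 0x4974
clock 3: out=0, reg = 0x24BA
clock 4: out=0, reg = 0x925D
clock 5: out=1, reg = 0xC92E
clock 6: out=0, reg = 0x6497
clock 7: out=1, reg = 0x324B
clock 8: out=1, reg = 0x1925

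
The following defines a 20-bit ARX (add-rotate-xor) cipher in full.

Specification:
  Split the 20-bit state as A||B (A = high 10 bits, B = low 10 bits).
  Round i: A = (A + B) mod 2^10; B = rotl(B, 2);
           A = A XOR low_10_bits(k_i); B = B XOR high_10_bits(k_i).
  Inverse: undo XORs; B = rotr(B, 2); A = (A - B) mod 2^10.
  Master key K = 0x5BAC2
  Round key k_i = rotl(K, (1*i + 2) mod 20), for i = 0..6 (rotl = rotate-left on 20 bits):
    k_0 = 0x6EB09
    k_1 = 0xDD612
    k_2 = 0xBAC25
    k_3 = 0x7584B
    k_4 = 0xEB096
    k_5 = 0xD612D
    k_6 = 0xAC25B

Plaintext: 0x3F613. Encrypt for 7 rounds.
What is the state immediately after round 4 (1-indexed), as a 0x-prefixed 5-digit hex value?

0x4A83A

s_0 = plaintext = 0x3F613
s_1 = Round(s_0, k_0) = 0x065F4
s_2 = Round(s_1, k_1) = 0x07CA4
s_3 = Round(s_2, k_2) = 0x3987B
s_4 = Round(s_3, k_3) = 0x4A83A
s_5 = Round(s_4, k_4) = 0x7CB44
s_6 = Round(s_5, k_5) = 0x06E4B
s_7 = Round(s_6, k_6) = 0x0F79E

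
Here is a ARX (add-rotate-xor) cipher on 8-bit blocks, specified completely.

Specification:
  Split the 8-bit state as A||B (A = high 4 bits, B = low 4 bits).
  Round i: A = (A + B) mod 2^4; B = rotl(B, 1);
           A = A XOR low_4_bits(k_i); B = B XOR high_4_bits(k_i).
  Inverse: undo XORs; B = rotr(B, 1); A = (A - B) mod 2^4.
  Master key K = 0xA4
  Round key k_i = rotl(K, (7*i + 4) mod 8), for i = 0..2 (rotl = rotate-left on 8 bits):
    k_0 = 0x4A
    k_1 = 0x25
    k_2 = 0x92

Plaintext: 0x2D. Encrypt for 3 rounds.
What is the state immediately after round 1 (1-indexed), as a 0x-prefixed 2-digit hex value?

0x5F

s_0 = plaintext = 0x2D
s_1 = Round(s_0, k_0) = 0x5F
s_2 = Round(s_1, k_1) = 0x1D
s_3 = Round(s_2, k_2) = 0xC2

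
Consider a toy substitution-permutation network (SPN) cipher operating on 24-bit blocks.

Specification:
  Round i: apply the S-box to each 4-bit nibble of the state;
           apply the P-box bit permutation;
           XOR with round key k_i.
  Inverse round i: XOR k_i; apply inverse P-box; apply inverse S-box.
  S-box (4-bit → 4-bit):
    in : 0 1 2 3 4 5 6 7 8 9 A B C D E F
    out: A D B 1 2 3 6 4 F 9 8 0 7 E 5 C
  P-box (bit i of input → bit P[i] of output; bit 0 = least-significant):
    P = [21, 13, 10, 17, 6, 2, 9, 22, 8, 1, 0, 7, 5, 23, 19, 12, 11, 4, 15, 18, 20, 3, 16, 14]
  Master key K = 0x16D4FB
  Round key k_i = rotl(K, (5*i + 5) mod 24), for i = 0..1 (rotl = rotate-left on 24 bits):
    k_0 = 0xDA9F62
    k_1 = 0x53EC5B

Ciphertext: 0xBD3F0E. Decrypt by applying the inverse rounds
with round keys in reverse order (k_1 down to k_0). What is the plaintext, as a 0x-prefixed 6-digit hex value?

0x8A3899

s_0 = ciphertext = 0xBD3F0E
s_1 = InvRound(s_0, k_1) = 0xADDE89
s_2 = InvRound(s_1, k_0) = 0x8A3899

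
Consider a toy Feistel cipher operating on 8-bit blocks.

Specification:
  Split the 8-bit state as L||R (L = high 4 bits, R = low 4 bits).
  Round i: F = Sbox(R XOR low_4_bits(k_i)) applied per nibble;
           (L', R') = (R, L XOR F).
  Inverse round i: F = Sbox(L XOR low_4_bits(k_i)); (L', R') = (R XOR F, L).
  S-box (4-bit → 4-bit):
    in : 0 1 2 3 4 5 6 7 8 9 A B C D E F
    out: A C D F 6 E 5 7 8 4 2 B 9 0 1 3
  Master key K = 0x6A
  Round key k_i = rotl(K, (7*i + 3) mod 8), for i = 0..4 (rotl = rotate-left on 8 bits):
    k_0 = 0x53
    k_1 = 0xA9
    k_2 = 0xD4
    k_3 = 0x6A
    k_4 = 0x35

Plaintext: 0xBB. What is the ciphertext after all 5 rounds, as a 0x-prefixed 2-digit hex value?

s_0 = plaintext = 0xBB
s_1 = Round(s_0, k_0) = 0xB3
s_2 = Round(s_1, k_1) = 0x39
s_3 = Round(s_2, k_2) = 0x93
s_4 = Round(s_3, k_3) = 0x3D
s_5 = Round(s_4, k_4) = 0xDB

0xDB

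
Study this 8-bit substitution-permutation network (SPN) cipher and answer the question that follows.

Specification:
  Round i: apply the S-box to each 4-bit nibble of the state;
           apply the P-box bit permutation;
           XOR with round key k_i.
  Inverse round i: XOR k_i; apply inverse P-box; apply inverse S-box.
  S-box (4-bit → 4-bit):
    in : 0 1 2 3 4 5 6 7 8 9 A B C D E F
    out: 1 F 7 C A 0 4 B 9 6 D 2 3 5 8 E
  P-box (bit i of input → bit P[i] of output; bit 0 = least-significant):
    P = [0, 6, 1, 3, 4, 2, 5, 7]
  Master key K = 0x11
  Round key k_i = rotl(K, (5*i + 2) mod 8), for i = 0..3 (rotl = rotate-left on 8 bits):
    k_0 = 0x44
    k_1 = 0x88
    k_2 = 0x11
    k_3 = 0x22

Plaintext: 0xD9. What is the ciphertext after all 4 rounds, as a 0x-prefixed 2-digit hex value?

s_0 = plaintext = 0xD9
s_1 = Round(s_0, k_0) = 0x36
s_2 = Round(s_1, k_1) = 0x2A
s_3 = Round(s_2, k_2) = 0x2E
s_4 = Round(s_3, k_3) = 0x1E

0x1E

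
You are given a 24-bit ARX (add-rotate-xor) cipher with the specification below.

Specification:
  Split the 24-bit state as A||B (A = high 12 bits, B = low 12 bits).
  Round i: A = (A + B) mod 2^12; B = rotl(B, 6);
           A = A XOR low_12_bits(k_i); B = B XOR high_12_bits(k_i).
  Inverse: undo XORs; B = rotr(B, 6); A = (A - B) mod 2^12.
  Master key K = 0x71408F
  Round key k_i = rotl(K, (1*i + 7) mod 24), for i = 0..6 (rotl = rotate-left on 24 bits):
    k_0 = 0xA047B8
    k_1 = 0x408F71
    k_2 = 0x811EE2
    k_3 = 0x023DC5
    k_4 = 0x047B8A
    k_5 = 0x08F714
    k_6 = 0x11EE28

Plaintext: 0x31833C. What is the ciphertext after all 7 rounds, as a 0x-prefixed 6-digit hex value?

0x1DD552

s_0 = plaintext = 0x31833C
s_1 = Round(s_0, k_0) = 0x1EC508
s_2 = Round(s_1, k_1) = 0x98561C
s_3 = Round(s_2, k_2) = 0x143F09
s_4 = Round(s_3, k_3) = 0xD8925F
s_5 = Round(s_4, k_4) = 0x46278E
s_6 = Round(s_5, k_5) = 0xCE4311
s_7 = Round(s_6, k_6) = 0x1DD552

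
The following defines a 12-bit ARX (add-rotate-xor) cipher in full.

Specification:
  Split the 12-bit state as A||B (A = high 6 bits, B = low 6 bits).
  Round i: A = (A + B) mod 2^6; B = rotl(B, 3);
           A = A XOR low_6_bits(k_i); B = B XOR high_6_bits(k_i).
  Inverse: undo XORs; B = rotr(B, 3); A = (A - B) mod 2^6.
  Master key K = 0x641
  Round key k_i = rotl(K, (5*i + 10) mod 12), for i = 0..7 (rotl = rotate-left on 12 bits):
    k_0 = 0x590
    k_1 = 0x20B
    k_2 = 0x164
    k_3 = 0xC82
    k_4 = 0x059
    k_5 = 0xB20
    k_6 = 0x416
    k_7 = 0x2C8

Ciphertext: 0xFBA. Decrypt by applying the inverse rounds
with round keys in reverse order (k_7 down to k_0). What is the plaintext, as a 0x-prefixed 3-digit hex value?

s_0 = ciphertext = 0xFBA
s_1 = InvRound(s_0, k_7) = 0xA0E
s_2 = InvRound(s_1, k_6) = 0x2F3
s_3 = InvRound(s_2, k_5) = 0xC3B
s_4 = InvRound(s_3, k_4) = 0x497
s_5 = InvRound(s_4, k_3) = 0x92C
s_6 = InvRound(s_5, k_2) = 0xCCD
s_7 = InvRound(s_6, k_1) = 0x428
s_8 = InvRound(s_7, k_0) = 0x277

0x277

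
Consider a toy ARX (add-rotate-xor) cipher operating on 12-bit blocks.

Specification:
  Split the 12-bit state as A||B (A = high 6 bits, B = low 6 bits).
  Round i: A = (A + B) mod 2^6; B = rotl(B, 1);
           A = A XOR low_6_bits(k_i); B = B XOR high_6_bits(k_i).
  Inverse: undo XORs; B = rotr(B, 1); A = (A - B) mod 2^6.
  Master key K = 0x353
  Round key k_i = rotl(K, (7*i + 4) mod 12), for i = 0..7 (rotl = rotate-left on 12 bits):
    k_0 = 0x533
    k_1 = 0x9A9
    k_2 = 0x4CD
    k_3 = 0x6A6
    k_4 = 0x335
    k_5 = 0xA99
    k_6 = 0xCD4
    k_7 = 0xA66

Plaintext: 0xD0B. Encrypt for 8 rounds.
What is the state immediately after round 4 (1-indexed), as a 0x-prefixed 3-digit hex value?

s_0 = plaintext = 0xD0B
s_1 = Round(s_0, k_0) = 0x302
s_2 = Round(s_1, k_1) = 0x9E2
s_3 = Round(s_2, k_2) = 0x116
s_4 = Round(s_3, k_3) = 0xF36
s_5 = Round(s_4, k_4) = 0x1E1
s_6 = Round(s_5, k_5) = 0xC69
s_7 = Round(s_6, k_6) = 0x3A0
s_8 = Round(s_7, k_7) = 0x228

0xF36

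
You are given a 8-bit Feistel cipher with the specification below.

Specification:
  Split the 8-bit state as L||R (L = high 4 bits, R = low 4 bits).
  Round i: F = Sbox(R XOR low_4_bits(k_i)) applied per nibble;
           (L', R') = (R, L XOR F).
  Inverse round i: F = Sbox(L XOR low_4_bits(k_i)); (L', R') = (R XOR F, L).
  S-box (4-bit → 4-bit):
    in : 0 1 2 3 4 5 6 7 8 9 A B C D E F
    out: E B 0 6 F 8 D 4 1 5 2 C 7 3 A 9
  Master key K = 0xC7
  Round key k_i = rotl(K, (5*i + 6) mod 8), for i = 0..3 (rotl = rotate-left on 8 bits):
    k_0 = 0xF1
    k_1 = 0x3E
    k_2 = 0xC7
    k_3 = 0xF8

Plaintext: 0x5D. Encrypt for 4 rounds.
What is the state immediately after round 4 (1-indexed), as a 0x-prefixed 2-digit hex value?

s_0 = plaintext = 0x5D
s_1 = Round(s_0, k_0) = 0xD2
s_2 = Round(s_1, k_1) = 0x2A
s_3 = Round(s_2, k_2) = 0xA1
s_4 = Round(s_3, k_3) = 0x1F

0x1F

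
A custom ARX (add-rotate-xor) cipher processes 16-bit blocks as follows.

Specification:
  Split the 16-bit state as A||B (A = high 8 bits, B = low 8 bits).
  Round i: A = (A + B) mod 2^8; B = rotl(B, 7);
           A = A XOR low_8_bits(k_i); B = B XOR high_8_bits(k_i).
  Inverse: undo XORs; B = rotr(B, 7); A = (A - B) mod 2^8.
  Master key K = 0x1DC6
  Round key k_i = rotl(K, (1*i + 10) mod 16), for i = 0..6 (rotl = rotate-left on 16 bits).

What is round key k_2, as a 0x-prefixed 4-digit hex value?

0x61DC

K = 0x1DC6
k_0 = rotl(K, (1*0+10) mod 16) = rotl(K, 10) = 0x1877
k_1 = rotl(K, (1*1+10) mod 16) = rotl(K, 11) = 0x30EE
k_2 = rotl(K, (1*2+10) mod 16) = rotl(K, 12) = 0x61DC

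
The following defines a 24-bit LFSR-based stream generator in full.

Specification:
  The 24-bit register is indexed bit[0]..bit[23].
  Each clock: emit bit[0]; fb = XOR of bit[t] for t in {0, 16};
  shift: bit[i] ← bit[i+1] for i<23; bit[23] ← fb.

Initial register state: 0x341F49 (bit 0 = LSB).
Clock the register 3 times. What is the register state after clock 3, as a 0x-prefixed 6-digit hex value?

reg_0 = 0x341F49
clock 1: out=1, reg = 0x9A0FA4
clock 2: out=0, reg = 0x4D07D2
clock 3: out=0, reg = 0xA683E9

0xA683E9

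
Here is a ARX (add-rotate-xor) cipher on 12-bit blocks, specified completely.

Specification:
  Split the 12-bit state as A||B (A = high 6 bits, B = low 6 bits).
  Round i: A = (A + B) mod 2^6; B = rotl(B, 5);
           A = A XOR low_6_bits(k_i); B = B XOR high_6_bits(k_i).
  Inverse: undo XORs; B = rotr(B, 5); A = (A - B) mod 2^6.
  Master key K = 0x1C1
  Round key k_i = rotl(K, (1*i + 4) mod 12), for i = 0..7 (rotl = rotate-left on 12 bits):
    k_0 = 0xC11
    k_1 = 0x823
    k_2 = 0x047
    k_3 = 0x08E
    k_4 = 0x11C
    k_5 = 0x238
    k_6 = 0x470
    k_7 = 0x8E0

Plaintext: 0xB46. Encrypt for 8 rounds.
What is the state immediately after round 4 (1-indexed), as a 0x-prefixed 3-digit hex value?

s_0 = plaintext = 0xB46
s_1 = Round(s_0, k_0) = 0x8B3
s_2 = Round(s_1, k_1) = 0xD99
s_3 = Round(s_2, k_2) = 0x22D
s_4 = Round(s_3, k_3) = 0xEF4
s_5 = Round(s_4, k_4) = 0xCDE
s_6 = Round(s_5, k_5) = 0xA47
s_7 = Round(s_6, k_6) = 0x032
s_8 = Round(s_7, k_7) = 0x4BA

0xEF4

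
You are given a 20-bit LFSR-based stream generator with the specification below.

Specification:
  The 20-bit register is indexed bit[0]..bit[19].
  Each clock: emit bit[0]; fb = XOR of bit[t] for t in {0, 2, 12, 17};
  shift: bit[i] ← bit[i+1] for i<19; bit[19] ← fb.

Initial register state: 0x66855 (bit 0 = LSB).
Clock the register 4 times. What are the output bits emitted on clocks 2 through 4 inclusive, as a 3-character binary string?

reg_0 = 0x66855
clock 1: out=1, reg = 0xB342A
clock 2: out=0, reg = 0x59A15
clock 3: out=1, reg = 0xACD0A
clock 4: out=0, reg = 0xD6685

010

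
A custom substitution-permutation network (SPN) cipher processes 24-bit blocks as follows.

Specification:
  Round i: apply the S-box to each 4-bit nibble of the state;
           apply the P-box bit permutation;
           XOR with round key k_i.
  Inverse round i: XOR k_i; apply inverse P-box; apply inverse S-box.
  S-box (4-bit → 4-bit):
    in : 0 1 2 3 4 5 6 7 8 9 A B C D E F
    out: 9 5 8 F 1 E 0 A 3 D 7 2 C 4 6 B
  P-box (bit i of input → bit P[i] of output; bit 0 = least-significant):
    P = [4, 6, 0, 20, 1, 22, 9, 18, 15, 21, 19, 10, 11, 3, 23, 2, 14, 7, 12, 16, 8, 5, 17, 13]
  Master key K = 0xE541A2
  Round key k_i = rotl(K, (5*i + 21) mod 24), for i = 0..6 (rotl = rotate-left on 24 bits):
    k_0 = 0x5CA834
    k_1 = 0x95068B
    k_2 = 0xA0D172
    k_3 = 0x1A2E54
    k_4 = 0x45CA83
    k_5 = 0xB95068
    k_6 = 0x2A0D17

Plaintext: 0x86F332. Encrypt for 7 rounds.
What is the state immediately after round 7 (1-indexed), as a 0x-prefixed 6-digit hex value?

s_0 = plaintext = 0x86F332
s_1 = Round(s_0, k_0) = 0x20271A
s_2 = Round(s_1, k_1) = 0xB460DC
s_3 = Round(s_2, k_2) = 0xB01753
s_4 = Round(s_3, k_3) = 0xEF6025
s_5 = Round(s_4, k_4) = 0x520E62
s_6 = Round(s_5, k_5) = 0x82784C
s_7 = Round(s_6, k_6) = 0x1B8C38

0x1B8C38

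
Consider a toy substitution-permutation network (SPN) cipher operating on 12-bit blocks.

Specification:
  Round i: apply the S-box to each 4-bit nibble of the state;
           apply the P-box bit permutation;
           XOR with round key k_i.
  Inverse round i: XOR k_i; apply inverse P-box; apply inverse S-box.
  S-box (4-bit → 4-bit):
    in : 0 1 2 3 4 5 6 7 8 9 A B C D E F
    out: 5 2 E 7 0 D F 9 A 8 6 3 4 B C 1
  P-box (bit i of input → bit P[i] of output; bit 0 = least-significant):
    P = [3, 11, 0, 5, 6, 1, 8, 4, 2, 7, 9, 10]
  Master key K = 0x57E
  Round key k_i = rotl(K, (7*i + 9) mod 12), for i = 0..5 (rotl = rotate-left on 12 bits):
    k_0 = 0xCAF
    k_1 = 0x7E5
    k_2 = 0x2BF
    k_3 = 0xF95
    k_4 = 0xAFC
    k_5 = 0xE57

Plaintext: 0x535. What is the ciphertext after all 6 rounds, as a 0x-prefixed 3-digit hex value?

0x590

s_0 = plaintext = 0x535
s_1 = Round(s_0, k_0) = 0xBC0
s_2 = Round(s_1, k_1) = 0x668
s_3 = Round(s_2, k_2) = 0xD49
s_4 = Round(s_3, k_3) = 0xB31
s_5 = Round(s_4, k_4) = 0x33A
s_6 = Round(s_5, k_5) = 0x590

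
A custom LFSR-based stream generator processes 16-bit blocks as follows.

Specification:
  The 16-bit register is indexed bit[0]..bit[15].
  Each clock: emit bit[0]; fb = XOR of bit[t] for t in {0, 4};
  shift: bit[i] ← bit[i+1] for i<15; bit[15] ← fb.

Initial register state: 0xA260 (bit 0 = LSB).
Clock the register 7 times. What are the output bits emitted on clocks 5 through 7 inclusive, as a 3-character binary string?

reg_0 = 0xA260
clock 1: out=0, reg = 0x5130
clock 2: out=0, reg = 0xA898
clock 3: out=0, reg = 0xD44C
clock 4: out=0, reg = 0x6A26
clock 5: out=0, reg = 0x3513
clock 6: out=1, reg = 0x1A89
clock 7: out=1, reg = 0x8D44

011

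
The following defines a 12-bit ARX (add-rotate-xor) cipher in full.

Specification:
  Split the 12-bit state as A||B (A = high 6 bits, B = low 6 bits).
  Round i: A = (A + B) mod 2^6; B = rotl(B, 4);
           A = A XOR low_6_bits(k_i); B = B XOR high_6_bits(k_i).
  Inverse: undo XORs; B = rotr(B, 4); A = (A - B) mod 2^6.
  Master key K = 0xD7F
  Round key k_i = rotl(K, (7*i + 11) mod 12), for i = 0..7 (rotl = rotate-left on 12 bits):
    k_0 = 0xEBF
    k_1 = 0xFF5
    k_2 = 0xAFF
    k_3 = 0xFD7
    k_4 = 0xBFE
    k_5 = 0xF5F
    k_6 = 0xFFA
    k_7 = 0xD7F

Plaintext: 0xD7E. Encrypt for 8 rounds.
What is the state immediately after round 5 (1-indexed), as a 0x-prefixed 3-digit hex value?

0xE94

s_0 = plaintext = 0xD7E
s_1 = Round(s_0, k_0) = 0x315
s_2 = Round(s_1, k_1) = 0x52A
s_3 = Round(s_2, k_2) = 0x041
s_4 = Round(s_3, k_3) = 0x56F
s_5 = Round(s_4, k_4) = 0xE94
s_6 = Round(s_5, k_5) = 0x478
s_7 = Round(s_6, k_6) = 0xCF1
s_8 = Round(s_7, k_7) = 0x6E9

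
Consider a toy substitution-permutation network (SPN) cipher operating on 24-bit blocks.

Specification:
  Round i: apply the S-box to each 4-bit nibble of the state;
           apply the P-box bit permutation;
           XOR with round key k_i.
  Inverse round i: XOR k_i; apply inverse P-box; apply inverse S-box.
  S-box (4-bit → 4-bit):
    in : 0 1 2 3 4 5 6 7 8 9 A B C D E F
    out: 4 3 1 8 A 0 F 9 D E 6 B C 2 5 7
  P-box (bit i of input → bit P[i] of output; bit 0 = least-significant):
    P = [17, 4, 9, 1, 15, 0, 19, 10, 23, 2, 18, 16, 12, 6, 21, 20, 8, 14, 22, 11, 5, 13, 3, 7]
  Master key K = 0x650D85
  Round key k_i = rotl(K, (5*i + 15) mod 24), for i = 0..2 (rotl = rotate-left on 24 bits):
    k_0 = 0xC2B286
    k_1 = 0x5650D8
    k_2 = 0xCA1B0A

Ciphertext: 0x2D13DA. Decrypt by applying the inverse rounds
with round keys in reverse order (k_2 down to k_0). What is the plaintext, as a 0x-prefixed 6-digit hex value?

s_0 = ciphertext = 0x2D13DA
s_1 = InvRound(s_0, k_2) = 0x3CA851
s_2 = InvRound(s_1, k_1) = 0x99E5F2
s_3 = InvRound(s_2, k_0) = 0x2FB4CF

0x2FB4CF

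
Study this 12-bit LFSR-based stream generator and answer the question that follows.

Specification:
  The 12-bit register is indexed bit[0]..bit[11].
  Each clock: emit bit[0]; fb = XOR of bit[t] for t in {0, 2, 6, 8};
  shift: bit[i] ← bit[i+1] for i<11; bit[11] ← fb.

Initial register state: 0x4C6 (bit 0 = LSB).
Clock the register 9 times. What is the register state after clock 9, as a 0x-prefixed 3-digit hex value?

0xF02

reg_0 = 0x4C6
clock 1: out=0, reg = 0x263
clock 2: out=1, reg = 0x131
clock 3: out=1, reg = 0x098
clock 4: out=0, reg = 0x04C
clock 5: out=0, reg = 0x026
clock 6: out=0, reg = 0x813
clock 7: out=1, reg = 0xC09
clock 8: out=1, reg = 0xE04
clock 9: out=0, reg = 0xF02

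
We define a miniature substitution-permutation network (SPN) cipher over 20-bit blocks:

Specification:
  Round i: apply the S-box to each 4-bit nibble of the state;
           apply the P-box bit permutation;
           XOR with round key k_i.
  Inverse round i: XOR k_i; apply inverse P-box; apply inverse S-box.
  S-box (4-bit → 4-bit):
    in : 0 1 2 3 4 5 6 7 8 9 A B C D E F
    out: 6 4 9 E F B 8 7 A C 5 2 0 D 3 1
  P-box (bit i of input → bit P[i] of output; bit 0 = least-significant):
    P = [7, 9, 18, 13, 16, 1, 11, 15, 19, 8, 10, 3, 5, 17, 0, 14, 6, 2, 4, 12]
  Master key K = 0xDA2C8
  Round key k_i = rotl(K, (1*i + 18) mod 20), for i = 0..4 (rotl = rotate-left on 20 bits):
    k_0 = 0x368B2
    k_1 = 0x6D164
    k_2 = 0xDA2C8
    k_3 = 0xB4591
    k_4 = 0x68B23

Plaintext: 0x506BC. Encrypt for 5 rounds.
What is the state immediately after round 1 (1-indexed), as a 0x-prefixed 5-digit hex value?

0x178FD

s_0 = plaintext = 0x506BC
s_1 = Round(s_0, k_0) = 0x178FD
s_2 = Round(s_1, k_1) = 0x1F0DD
s_3 = Round(s_2, k_2) = 0x80F78
s_4 = Round(s_3, k_3) = 0x07F96
s_5 = Round(s_4, k_4) = 0xC2316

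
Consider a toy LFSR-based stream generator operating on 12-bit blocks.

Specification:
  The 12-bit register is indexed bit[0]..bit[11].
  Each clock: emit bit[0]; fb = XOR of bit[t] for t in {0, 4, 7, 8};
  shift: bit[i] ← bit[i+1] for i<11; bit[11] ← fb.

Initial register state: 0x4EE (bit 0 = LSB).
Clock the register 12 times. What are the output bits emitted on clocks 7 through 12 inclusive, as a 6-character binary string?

110010

reg_0 = 0x4EE
clock 1: out=0, reg = 0xA77
clock 2: out=1, reg = 0x53B
clock 3: out=1, reg = 0xA9D
clock 4: out=1, reg = 0xD4E
clock 5: out=0, reg = 0xEA7
clock 6: out=1, reg = 0x753
clock 7: out=1, reg = 0xBA9
clock 8: out=1, reg = 0xDD4
clock 9: out=0, reg = 0xEEA
clock 10: out=0, reg = 0xF75
clock 11: out=1, reg = 0xFBA
clock 12: out=0, reg = 0xFDD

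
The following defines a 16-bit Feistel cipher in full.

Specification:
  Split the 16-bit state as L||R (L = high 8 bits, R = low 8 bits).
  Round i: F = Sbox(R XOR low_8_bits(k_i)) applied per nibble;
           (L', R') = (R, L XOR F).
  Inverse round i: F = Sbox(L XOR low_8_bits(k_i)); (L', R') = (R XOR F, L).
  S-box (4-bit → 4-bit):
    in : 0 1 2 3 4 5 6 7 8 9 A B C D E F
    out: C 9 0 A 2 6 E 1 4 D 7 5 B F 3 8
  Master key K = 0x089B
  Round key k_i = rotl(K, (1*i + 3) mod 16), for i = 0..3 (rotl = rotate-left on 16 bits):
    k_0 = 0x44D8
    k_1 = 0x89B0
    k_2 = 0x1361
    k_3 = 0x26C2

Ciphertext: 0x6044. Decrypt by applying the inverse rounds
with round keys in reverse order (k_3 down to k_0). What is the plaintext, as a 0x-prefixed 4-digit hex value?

s_0 = ciphertext = 0x6044
s_1 = InvRound(s_0, k_3) = 0x3460
s_2 = InvRound(s_1, k_2) = 0x0634
s_3 = InvRound(s_2, k_1) = 0x6A06
s_4 = InvRound(s_3, k_0) = 0x566A

0x566A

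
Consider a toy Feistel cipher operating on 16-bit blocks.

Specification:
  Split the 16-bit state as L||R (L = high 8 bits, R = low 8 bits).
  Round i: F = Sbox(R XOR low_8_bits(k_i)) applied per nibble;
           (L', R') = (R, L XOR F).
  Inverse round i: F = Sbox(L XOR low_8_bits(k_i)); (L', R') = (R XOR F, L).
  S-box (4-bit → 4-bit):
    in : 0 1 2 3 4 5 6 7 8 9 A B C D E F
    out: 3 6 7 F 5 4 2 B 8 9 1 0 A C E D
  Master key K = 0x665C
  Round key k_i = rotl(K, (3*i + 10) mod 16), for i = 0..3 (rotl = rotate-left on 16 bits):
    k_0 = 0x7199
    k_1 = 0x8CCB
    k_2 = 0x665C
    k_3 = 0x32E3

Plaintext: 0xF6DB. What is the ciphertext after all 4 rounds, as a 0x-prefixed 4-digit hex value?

0xB3B9

s_0 = plaintext = 0xF6DB
s_1 = Round(s_0, k_0) = 0xDBA1
s_2 = Round(s_1, k_1) = 0xA1FA
s_3 = Round(s_2, k_2) = 0xFAB3
s_4 = Round(s_3, k_3) = 0xB3B9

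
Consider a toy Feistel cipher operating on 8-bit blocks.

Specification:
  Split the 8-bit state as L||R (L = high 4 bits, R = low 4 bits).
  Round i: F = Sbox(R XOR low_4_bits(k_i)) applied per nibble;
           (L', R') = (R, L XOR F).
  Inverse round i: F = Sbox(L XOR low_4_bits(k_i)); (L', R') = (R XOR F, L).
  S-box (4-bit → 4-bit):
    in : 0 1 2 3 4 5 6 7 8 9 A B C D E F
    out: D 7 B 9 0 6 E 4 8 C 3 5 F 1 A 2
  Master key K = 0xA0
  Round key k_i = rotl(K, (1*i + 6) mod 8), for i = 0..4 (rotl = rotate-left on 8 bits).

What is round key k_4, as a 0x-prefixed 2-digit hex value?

K = 0xA0
k_0 = rotl(K, (1*0+6) mod 8) = rotl(K, 6) = 0x28
k_1 = rotl(K, (1*1+6) mod 8) = rotl(K, 7) = 0x50
k_2 = rotl(K, (1*2+6) mod 8) = rotl(K, 0) = 0xA0
k_3 = rotl(K, (1*3+6) mod 8) = rotl(K, 1) = 0x41
k_4 = rotl(K, (1*4+6) mod 8) = rotl(K, 2) = 0x82

0x82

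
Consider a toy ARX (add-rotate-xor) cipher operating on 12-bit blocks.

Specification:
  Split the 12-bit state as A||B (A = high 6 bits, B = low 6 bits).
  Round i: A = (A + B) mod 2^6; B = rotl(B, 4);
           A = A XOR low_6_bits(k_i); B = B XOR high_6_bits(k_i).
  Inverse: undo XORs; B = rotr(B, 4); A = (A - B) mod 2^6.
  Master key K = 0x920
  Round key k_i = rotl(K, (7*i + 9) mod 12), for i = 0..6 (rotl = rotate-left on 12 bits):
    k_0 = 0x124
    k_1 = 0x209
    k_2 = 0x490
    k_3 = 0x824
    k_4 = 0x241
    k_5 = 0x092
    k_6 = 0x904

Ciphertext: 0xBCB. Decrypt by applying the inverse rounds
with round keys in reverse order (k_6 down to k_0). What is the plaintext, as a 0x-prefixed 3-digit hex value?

s_0 = ciphertext = 0xBCB
s_1 = InvRound(s_0, k_6) = 0xB7E
s_2 = InvRound(s_1, k_5) = 0x333
s_3 = InvRound(s_2, k_4) = 0x8AB
s_4 = InvRound(s_3, k_3) = 0x6AC
s_5 = InvRound(s_4, k_2) = 0x3FB
s_6 = InvRound(s_5, k_1) = 0xDCF
s_7 = InvRound(s_6, k_0) = 0x9EC

0x9EC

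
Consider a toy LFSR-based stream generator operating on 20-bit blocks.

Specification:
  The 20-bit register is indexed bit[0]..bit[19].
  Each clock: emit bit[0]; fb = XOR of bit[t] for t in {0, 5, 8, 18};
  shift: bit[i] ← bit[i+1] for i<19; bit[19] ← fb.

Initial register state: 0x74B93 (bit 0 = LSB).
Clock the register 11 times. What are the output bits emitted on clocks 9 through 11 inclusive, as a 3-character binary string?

reg_0 = 0x74B93
clock 1: out=1, reg = 0xBA5C9
clock 2: out=1, reg = 0x5D2E4
clock 3: out=0, reg = 0x2E972
clock 4: out=0, reg = 0x174B9
clock 5: out=1, reg = 0x0BA5C
clock 6: out=0, reg = 0x05D2E
clock 7: out=0, reg = 0x02E97
clock 8: out=1, reg = 0x8174B
clock 9: out=1, reg = 0x40BA5
clock 10: out=1, reg = 0x205D2
clock 11: out=0, reg = 0x902E9

110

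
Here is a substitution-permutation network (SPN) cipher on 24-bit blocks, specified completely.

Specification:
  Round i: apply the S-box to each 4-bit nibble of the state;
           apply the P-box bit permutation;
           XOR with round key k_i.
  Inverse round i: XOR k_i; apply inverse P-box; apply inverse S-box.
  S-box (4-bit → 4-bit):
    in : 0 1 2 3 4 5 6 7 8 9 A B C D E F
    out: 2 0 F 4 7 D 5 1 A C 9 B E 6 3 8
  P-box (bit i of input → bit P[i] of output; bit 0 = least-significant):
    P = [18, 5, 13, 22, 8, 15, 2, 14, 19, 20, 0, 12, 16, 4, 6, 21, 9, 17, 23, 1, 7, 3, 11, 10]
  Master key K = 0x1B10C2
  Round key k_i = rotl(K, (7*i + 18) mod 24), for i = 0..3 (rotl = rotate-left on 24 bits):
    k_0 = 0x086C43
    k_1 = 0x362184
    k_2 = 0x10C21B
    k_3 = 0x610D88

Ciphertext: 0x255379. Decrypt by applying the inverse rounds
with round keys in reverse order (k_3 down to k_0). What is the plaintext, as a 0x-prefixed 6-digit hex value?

s_0 = ciphertext = 0x255379
s_1 = InvRound(s_0, k_3) = 0x57D9FB
s_2 = InvRound(s_1, k_2) = 0x6E6F7B
s_3 = InvRound(s_2, k_1) = 0x2AD498
s_4 = InvRound(s_3, k_0) = 0x48C903

0x48C903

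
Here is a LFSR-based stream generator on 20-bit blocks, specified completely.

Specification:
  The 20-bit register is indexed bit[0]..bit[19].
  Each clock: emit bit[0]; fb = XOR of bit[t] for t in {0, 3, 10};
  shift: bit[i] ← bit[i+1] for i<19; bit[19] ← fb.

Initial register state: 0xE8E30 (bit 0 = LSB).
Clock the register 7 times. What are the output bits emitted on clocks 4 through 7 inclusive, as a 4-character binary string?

0110

reg_0 = 0xE8E30
clock 1: out=0, reg = 0xF4718
clock 2: out=0, reg = 0x7A38C
clock 3: out=0, reg = 0xBD1C6
clock 4: out=0, reg = 0x5E8E3
clock 5: out=1, reg = 0xAF471
clock 6: out=1, reg = 0x57A38
clock 7: out=0, reg = 0xABD1C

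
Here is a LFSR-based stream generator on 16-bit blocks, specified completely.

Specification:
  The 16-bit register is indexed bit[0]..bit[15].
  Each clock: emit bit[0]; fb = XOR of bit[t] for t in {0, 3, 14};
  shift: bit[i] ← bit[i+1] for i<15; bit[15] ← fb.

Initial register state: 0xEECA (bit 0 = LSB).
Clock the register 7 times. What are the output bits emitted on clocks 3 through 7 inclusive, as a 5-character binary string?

reg_0 = 0xEECA
clock 1: out=0, reg = 0x7765
clock 2: out=1, reg = 0x3BB2
clock 3: out=0, reg = 0x1DD9
clock 4: out=1, reg = 0x0EEC
clock 5: out=0, reg = 0x8776
clock 6: out=0, reg = 0x43BB
clock 7: out=1, reg = 0xA1DD

01001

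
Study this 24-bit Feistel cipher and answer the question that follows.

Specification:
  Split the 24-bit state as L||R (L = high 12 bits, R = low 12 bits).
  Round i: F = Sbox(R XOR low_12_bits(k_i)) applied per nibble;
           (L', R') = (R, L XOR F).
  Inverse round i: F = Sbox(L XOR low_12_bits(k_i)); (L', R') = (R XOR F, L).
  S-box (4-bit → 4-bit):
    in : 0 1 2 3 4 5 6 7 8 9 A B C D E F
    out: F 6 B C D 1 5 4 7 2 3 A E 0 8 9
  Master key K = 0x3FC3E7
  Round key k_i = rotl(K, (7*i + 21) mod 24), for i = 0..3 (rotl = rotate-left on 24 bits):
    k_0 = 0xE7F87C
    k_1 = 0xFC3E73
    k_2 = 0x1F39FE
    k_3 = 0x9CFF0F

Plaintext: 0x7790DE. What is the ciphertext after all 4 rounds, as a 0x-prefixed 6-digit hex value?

0x6C7AFF

s_0 = plaintext = 0x7790DE
s_1 = Round(s_0, k_0) = 0x0DE042
s_2 = Round(s_1, k_1) = 0x042818
s_3 = Round(s_2, k_2) = 0x8186C7
s_4 = Round(s_3, k_3) = 0x6C7AFF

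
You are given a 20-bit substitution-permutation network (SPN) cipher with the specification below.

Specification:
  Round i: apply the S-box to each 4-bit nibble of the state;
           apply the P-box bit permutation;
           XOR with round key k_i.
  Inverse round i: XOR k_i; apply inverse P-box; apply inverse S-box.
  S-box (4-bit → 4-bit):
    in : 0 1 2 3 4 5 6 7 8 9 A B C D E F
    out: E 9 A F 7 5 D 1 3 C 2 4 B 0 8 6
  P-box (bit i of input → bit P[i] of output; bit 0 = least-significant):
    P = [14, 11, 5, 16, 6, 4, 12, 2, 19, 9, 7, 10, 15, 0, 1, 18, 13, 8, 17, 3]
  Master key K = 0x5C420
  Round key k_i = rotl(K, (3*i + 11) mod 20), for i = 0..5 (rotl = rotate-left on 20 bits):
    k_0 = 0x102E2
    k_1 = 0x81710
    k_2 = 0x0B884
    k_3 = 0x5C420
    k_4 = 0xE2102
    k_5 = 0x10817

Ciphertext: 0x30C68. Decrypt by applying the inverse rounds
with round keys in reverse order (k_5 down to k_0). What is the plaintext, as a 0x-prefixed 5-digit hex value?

s_0 = ciphertext = 0x30C68
s_1 = InvRound(s_0, k_5) = 0x9FECB
s_2 = InvRound(s_1, k_4) = 0x0C05C
s_3 = InvRound(s_2, k_3) = 0xEEEC9
s_4 = InvRound(s_3, k_2) = 0x92C67
s_5 = InvRound(s_4, k_1) = 0x8FA30
s_6 = InvRound(s_5, k_0) = 0x7554C

0x7554C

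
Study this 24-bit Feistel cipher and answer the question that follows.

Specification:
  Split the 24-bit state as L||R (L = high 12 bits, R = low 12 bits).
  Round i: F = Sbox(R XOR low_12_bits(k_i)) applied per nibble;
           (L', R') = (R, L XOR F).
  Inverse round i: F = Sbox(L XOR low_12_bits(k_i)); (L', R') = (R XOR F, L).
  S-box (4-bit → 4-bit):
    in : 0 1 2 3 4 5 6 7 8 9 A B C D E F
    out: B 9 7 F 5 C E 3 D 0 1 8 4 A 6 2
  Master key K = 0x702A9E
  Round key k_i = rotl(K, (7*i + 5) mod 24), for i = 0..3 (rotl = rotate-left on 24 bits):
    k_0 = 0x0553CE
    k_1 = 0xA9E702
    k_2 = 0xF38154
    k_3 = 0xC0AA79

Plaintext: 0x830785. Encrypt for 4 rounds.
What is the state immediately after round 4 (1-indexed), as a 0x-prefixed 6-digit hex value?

s_0 = plaintext = 0x830785
s_1 = Round(s_0, k_0) = 0x785D68
s_2 = Round(s_1, k_1) = 0xD68664
s_3 = Round(s_2, k_2) = 0x664E93
s_4 = Round(s_3, k_3) = 0xE93305

0xE93305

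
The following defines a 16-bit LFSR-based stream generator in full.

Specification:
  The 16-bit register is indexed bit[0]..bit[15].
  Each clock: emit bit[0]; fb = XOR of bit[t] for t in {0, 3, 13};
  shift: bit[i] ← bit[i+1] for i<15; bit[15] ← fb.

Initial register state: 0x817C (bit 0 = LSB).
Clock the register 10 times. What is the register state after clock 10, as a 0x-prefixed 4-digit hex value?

0x0BE0

reg_0 = 0x817C
clock 1: out=0, reg = 0xC0BE
clock 2: out=0, reg = 0xE05F
clock 3: out=1, reg = 0xF02F
clock 4: out=1, reg = 0xF817
clock 5: out=1, reg = 0x7C0B
clock 6: out=1, reg = 0xBE05
clock 7: out=1, reg = 0x5F02
clock 8: out=0, reg = 0x2F81
clock 9: out=1, reg = 0x17C0
clock 10: out=0, reg = 0x0BE0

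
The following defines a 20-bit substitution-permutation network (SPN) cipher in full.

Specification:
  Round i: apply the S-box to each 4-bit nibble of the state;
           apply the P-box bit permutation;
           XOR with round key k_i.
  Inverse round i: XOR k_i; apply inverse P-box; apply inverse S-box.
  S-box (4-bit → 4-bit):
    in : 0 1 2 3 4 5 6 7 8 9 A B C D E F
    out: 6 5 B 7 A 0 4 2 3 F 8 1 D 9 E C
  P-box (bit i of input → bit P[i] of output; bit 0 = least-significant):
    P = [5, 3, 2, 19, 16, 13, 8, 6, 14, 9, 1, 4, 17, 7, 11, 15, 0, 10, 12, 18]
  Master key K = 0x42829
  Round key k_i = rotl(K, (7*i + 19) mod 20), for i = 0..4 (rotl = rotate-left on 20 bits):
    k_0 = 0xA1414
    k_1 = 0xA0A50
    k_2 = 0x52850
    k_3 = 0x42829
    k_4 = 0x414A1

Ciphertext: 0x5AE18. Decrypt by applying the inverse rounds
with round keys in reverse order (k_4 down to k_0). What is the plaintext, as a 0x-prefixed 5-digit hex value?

0x8607B

s_0 = ciphertext = 0x5AE18
s_1 = InvRound(s_0, k_4) = 0x1E488
s_2 = InvRound(s_1, k_3) = 0x2EBBB
s_3 = InvRound(s_2, k_2) = 0xD23C8
s_4 = InvRound(s_3, k_1) = 0xA3A37
s_5 = InvRound(s_4, k_0) = 0x8607B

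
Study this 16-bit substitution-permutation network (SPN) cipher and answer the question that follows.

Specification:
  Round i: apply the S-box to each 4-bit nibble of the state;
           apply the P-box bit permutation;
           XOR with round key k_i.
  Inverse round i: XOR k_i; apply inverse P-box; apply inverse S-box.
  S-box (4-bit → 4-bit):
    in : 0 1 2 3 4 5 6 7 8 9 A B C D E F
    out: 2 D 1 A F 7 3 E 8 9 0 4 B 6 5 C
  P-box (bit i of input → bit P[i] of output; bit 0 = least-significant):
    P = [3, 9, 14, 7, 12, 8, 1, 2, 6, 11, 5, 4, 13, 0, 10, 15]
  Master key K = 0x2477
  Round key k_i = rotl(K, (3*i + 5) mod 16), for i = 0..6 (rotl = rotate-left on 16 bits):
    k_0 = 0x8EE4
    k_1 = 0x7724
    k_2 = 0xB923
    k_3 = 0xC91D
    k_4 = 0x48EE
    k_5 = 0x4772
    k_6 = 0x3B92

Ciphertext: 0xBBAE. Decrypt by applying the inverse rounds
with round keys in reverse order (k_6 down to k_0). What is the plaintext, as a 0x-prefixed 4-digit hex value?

s_0 = ciphertext = 0xBBAE
s_1 = InvRound(s_0, k_6) = 0x8F82
s_2 = InvRound(s_1, k_5) = 0x84AF
s_3 = InvRound(s_2, k_4) = 0x76AB
s_4 = InvRound(s_3, k_3) = 0x1743
s_5 = InvRound(s_4, k_2) = 0x15A0
s_6 = InvRound(s_5, k_1) = 0x2A87
s_7 = InvRound(s_6, k_0) = 0x4EBA

0x4EBA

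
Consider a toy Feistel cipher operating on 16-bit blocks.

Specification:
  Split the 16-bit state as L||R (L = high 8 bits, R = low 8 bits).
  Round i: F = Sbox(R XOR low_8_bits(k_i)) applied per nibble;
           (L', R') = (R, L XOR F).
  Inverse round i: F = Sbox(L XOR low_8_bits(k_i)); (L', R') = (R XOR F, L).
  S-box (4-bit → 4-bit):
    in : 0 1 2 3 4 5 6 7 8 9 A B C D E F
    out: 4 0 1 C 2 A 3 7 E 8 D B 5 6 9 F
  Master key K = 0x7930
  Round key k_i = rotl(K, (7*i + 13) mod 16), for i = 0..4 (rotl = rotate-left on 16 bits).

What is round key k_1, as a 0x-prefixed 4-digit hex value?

K = 0x7930
k_0 = rotl(K, (7*0+13) mod 16) = rotl(K, 13) = 0x0F26
k_1 = rotl(K, (7*1+13) mod 16) = rotl(K, 4) = 0x9307

0x9307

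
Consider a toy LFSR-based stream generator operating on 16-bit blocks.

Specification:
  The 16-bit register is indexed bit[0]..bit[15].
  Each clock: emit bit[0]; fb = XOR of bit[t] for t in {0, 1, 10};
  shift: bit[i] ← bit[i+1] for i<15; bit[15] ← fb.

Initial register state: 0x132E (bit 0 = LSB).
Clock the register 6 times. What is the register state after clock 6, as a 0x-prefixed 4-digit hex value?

reg_0 = 0x132E
clock 1: out=0, reg = 0x8997
clock 2: out=1, reg = 0x44CB
clock 3: out=1, reg = 0xA265
clock 4: out=1, reg = 0xD132
clock 5: out=0, reg = 0xE899
clock 6: out=1, reg = 0xF44C

0xF44C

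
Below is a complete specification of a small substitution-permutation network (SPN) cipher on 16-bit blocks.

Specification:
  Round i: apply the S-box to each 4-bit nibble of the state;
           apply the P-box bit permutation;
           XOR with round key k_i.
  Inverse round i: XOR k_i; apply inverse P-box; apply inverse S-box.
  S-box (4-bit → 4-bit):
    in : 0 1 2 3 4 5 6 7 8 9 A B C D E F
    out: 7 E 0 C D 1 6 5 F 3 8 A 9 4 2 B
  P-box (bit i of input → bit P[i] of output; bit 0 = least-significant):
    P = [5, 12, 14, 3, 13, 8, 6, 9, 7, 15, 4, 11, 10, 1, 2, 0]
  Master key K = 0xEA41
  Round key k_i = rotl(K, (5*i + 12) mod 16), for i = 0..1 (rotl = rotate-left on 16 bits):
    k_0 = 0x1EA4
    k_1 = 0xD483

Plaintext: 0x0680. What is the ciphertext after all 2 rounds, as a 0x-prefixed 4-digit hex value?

s_0 = plaintext = 0x0680
s_1 = Round(s_0, k_0) = 0xE9D2
s_2 = Round(s_1, k_1) = 0x5441

0x5441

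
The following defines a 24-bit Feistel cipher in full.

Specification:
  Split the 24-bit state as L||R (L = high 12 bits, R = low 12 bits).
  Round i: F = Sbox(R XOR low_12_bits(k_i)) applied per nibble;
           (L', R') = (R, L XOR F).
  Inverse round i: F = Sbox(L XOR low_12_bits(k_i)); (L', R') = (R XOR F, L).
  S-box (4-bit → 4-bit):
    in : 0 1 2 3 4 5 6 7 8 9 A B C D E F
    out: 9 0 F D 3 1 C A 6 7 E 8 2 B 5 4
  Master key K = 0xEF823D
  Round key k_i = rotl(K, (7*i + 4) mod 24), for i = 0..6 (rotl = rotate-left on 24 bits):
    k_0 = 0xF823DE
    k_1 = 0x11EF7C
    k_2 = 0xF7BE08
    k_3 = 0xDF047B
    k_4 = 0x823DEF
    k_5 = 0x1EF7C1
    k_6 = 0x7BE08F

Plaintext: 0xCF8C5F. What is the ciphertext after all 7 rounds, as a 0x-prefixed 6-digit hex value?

0xEE6AF2

s_0 = plaintext = 0xCF8C5F
s_1 = Round(s_0, k_0) = 0xC5F898
s_2 = Round(s_1, k_1) = 0x89860C
s_3 = Round(s_2, k_2) = 0x60CE0B
s_4 = Round(s_3, k_3) = 0xE0B8A5
s_5 = Round(s_4, k_4) = 0x8A5F35
s_6 = Round(s_5, k_5) = 0xF35EE6
s_7 = Round(s_6, k_6) = 0xEE6AF2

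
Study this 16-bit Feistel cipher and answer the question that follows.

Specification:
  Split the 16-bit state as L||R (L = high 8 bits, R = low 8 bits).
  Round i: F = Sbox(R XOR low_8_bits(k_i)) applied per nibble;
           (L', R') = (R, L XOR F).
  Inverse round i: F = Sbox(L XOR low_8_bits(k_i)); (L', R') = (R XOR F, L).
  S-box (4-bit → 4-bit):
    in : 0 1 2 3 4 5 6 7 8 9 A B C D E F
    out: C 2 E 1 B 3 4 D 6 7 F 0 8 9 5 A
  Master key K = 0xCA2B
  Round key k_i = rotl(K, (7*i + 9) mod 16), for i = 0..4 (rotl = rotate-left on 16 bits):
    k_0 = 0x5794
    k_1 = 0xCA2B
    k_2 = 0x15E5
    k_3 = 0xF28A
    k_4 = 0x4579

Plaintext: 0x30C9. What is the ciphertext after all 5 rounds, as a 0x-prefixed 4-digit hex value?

0xEEFA

s_0 = plaintext = 0x30C9
s_1 = Round(s_0, k_0) = 0xC909
s_2 = Round(s_1, k_1) = 0x0927
s_3 = Round(s_2, k_2) = 0x2787
s_4 = Round(s_3, k_3) = 0x87EE
s_5 = Round(s_4, k_4) = 0xEEFA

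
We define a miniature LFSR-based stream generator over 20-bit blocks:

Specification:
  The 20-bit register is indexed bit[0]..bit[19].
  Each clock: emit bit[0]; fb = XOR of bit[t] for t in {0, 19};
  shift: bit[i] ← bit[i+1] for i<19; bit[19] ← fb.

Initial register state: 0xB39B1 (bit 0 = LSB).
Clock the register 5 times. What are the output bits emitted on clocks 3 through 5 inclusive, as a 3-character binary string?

001

reg_0 = 0xB39B1
clock 1: out=1, reg = 0x59CD8
clock 2: out=0, reg = 0x2CE6C
clock 3: out=0, reg = 0x16736
clock 4: out=0, reg = 0x0B39B
clock 5: out=1, reg = 0x859CD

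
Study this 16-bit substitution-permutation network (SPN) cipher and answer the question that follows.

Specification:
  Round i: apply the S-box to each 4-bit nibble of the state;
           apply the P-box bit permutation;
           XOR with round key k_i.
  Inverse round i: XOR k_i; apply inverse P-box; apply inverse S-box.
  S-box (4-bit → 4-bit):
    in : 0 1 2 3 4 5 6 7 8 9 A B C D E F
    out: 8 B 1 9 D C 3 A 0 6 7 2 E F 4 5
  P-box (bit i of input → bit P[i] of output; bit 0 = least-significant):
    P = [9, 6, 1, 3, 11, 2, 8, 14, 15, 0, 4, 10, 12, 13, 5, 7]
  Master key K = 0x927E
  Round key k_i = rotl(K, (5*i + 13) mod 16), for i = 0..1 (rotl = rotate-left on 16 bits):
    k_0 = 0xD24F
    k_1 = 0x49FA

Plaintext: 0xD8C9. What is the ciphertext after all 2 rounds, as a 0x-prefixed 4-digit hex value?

0xF49C

s_0 = plaintext = 0xD8C9
s_1 = Round(s_0, k_0) = 0xA3A9
s_2 = Round(s_1, k_1) = 0xF49C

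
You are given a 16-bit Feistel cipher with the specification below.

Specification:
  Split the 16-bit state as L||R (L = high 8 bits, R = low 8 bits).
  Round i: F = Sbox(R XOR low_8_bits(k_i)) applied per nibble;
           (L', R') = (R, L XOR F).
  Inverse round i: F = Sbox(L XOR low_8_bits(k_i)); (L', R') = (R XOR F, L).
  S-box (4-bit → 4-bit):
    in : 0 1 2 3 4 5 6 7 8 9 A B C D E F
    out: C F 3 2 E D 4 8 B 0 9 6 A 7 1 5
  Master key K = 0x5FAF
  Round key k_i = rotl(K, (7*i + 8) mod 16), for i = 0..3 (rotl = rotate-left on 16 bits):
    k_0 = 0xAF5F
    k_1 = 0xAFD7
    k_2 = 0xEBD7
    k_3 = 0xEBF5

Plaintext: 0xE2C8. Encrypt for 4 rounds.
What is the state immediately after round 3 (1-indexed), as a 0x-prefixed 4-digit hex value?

s_0 = plaintext = 0xE2C8
s_1 = Round(s_0, k_0) = 0xC8EA
s_2 = Round(s_1, k_1) = 0xEAEF
s_3 = Round(s_2, k_2) = 0xEFC1
s_4 = Round(s_3, k_3) = 0xC1C1

0xEFC1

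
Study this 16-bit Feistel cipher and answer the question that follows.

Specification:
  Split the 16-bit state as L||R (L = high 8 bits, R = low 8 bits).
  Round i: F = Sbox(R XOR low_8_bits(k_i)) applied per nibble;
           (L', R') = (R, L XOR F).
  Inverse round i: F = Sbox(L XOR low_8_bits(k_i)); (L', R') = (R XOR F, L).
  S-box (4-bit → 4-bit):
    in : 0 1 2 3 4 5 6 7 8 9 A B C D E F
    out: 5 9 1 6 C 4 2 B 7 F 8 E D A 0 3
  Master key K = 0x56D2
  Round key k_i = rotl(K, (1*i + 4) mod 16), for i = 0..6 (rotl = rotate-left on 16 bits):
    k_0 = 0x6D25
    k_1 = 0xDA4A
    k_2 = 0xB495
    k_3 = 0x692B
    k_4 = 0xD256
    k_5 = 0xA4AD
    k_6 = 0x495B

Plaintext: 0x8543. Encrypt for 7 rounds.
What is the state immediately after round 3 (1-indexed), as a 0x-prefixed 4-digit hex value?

0x490A

s_0 = plaintext = 0x8543
s_1 = Round(s_0, k_0) = 0x43A7
s_2 = Round(s_1, k_1) = 0xA749
s_3 = Round(s_2, k_2) = 0x490A
s_4 = Round(s_3, k_3) = 0x0A50
s_5 = Round(s_4, k_4) = 0x5058
s_6 = Round(s_5, k_5) = 0x5864
s_7 = Round(s_6, k_6) = 0x643B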